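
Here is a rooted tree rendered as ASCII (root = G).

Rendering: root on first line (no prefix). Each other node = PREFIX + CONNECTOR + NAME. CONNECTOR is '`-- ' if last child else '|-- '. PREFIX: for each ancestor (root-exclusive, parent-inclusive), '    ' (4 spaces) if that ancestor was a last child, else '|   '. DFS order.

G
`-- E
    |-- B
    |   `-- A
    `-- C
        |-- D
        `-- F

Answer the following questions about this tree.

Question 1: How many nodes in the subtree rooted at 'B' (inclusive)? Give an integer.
Answer: 2

Derivation:
Subtree rooted at B contains: A, B
Count = 2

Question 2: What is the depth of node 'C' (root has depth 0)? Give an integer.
Path from root to C: G -> E -> C
Depth = number of edges = 2

Answer: 2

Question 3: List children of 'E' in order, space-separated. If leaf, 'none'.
Answer: B C

Derivation:
Node E's children (from adjacency): B, C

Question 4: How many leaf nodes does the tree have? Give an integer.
Leaves (nodes with no children): A, D, F

Answer: 3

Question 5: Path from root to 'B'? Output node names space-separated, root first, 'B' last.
Walk down from root: G -> E -> B

Answer: G E B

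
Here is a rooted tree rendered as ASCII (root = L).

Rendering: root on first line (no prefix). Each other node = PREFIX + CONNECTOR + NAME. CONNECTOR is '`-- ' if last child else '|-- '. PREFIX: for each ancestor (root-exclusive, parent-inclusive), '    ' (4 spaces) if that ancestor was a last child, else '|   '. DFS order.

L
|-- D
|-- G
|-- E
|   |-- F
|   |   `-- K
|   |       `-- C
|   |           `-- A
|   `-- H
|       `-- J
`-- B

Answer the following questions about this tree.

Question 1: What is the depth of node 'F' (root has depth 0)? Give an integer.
Path from root to F: L -> E -> F
Depth = number of edges = 2

Answer: 2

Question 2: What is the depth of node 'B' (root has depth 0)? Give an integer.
Answer: 1

Derivation:
Path from root to B: L -> B
Depth = number of edges = 1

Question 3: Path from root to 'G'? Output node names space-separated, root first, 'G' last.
Answer: L G

Derivation:
Walk down from root: L -> G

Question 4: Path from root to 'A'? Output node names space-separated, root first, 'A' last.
Answer: L E F K C A

Derivation:
Walk down from root: L -> E -> F -> K -> C -> A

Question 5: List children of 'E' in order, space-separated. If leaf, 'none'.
Answer: F H

Derivation:
Node E's children (from adjacency): F, H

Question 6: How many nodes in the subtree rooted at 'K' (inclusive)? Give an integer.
Answer: 3

Derivation:
Subtree rooted at K contains: A, C, K
Count = 3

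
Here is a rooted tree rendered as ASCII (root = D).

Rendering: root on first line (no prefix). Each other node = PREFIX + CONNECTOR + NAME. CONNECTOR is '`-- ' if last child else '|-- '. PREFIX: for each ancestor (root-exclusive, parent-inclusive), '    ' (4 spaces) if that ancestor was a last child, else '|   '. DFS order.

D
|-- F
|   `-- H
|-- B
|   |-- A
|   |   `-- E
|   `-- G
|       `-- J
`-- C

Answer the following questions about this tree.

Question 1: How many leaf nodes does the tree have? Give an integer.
Leaves (nodes with no children): C, E, H, J

Answer: 4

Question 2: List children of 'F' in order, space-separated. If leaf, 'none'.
Answer: H

Derivation:
Node F's children (from adjacency): H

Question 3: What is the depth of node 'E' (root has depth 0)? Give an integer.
Answer: 3

Derivation:
Path from root to E: D -> B -> A -> E
Depth = number of edges = 3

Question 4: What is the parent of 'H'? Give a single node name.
Answer: F

Derivation:
Scan adjacency: H appears as child of F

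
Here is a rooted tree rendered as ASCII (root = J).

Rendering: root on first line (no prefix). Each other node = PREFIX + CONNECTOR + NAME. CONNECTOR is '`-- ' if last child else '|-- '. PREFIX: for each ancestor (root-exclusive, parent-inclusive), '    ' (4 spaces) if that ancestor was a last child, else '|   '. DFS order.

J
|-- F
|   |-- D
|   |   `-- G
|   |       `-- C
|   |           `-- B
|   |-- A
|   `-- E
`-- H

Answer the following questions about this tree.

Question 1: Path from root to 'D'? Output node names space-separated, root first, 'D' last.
Answer: J F D

Derivation:
Walk down from root: J -> F -> D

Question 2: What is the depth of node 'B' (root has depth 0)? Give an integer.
Path from root to B: J -> F -> D -> G -> C -> B
Depth = number of edges = 5

Answer: 5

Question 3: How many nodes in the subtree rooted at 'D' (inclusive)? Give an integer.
Answer: 4

Derivation:
Subtree rooted at D contains: B, C, D, G
Count = 4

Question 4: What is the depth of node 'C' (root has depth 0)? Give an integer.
Path from root to C: J -> F -> D -> G -> C
Depth = number of edges = 4

Answer: 4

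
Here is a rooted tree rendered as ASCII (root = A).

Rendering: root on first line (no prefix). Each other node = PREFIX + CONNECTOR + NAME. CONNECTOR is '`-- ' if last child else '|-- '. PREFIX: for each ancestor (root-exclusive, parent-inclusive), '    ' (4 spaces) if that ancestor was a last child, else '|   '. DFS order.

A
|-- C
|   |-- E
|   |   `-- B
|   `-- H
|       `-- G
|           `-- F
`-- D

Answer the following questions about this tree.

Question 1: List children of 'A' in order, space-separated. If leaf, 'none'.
Answer: C D

Derivation:
Node A's children (from adjacency): C, D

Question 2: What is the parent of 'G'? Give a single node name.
Answer: H

Derivation:
Scan adjacency: G appears as child of H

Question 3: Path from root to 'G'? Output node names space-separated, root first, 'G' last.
Walk down from root: A -> C -> H -> G

Answer: A C H G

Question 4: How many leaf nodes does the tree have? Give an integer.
Answer: 3

Derivation:
Leaves (nodes with no children): B, D, F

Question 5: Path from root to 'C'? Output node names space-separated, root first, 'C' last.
Answer: A C

Derivation:
Walk down from root: A -> C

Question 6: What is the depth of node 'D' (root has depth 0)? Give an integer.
Path from root to D: A -> D
Depth = number of edges = 1

Answer: 1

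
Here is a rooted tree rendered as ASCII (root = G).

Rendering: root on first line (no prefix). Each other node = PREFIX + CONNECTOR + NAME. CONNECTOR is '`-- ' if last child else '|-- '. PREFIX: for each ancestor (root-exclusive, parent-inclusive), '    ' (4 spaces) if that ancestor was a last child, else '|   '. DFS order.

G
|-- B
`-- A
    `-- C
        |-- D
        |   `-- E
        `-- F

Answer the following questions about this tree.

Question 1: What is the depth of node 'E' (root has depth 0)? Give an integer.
Path from root to E: G -> A -> C -> D -> E
Depth = number of edges = 4

Answer: 4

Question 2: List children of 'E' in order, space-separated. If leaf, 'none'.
Node E's children (from adjacency): (leaf)

Answer: none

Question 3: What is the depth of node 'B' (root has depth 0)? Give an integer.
Path from root to B: G -> B
Depth = number of edges = 1

Answer: 1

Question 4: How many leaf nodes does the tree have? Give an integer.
Leaves (nodes with no children): B, E, F

Answer: 3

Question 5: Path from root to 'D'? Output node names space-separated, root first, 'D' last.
Answer: G A C D

Derivation:
Walk down from root: G -> A -> C -> D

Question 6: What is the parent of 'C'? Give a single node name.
Scan adjacency: C appears as child of A

Answer: A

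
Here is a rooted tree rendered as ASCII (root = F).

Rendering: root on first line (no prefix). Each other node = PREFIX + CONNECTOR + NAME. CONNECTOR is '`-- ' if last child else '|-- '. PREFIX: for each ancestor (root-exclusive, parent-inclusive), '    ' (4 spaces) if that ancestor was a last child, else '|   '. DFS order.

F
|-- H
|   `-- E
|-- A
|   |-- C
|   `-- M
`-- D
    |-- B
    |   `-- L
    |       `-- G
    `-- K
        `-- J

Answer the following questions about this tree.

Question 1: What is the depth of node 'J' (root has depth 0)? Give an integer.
Answer: 3

Derivation:
Path from root to J: F -> D -> K -> J
Depth = number of edges = 3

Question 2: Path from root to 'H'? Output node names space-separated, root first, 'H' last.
Answer: F H

Derivation:
Walk down from root: F -> H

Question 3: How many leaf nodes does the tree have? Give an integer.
Answer: 5

Derivation:
Leaves (nodes with no children): C, E, G, J, M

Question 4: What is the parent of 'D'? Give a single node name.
Scan adjacency: D appears as child of F

Answer: F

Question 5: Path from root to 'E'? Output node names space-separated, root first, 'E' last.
Walk down from root: F -> H -> E

Answer: F H E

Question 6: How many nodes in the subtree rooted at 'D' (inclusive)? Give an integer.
Answer: 6

Derivation:
Subtree rooted at D contains: B, D, G, J, K, L
Count = 6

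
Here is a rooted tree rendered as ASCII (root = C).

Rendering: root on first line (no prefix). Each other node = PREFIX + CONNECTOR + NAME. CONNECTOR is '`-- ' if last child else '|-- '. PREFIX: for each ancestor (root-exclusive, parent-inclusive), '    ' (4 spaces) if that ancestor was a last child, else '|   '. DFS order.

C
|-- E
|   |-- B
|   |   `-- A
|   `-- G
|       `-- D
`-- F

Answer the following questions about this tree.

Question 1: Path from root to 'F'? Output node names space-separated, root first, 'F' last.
Walk down from root: C -> F

Answer: C F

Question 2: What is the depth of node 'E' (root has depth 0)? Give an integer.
Path from root to E: C -> E
Depth = number of edges = 1

Answer: 1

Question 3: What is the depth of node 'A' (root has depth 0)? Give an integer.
Answer: 3

Derivation:
Path from root to A: C -> E -> B -> A
Depth = number of edges = 3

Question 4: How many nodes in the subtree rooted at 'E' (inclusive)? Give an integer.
Subtree rooted at E contains: A, B, D, E, G
Count = 5

Answer: 5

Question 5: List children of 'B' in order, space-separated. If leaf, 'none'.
Answer: A

Derivation:
Node B's children (from adjacency): A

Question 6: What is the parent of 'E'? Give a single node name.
Scan adjacency: E appears as child of C

Answer: C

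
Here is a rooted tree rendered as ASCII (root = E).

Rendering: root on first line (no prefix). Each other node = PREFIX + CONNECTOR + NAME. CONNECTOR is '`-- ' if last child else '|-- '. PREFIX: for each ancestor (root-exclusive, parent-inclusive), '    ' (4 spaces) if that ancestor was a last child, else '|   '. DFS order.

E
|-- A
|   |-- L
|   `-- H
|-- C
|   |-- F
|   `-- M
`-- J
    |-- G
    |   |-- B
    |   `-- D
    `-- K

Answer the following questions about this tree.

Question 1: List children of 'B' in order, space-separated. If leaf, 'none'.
Answer: none

Derivation:
Node B's children (from adjacency): (leaf)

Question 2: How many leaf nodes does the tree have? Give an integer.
Leaves (nodes with no children): B, D, F, H, K, L, M

Answer: 7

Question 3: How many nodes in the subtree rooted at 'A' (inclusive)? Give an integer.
Answer: 3

Derivation:
Subtree rooted at A contains: A, H, L
Count = 3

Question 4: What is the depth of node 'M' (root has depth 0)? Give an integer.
Answer: 2

Derivation:
Path from root to M: E -> C -> M
Depth = number of edges = 2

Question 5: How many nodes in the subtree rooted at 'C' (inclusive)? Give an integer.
Answer: 3

Derivation:
Subtree rooted at C contains: C, F, M
Count = 3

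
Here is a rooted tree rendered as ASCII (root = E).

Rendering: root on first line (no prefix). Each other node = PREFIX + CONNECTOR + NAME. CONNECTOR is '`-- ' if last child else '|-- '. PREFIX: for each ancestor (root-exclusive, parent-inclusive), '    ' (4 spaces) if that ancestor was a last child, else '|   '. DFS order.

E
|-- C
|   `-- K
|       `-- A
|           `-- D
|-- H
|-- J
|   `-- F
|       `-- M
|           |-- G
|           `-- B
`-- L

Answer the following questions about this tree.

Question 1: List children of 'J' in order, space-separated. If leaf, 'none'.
Answer: F

Derivation:
Node J's children (from adjacency): F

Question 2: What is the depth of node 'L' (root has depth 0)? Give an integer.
Path from root to L: E -> L
Depth = number of edges = 1

Answer: 1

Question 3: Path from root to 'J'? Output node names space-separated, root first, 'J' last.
Answer: E J

Derivation:
Walk down from root: E -> J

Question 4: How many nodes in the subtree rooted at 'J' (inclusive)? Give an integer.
Subtree rooted at J contains: B, F, G, J, M
Count = 5

Answer: 5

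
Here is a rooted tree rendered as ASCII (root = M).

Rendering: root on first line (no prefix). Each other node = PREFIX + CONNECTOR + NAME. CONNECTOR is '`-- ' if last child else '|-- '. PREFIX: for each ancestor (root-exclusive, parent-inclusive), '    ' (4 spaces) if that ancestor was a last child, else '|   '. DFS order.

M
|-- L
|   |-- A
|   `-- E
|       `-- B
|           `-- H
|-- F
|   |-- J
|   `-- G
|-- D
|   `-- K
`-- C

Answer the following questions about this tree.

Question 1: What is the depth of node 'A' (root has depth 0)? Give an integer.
Path from root to A: M -> L -> A
Depth = number of edges = 2

Answer: 2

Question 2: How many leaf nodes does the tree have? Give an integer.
Leaves (nodes with no children): A, C, G, H, J, K

Answer: 6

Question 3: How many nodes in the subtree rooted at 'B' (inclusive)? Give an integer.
Subtree rooted at B contains: B, H
Count = 2

Answer: 2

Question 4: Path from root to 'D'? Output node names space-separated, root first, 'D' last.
Walk down from root: M -> D

Answer: M D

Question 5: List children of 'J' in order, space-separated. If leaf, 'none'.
Answer: none

Derivation:
Node J's children (from adjacency): (leaf)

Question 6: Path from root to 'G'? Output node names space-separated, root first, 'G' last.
Answer: M F G

Derivation:
Walk down from root: M -> F -> G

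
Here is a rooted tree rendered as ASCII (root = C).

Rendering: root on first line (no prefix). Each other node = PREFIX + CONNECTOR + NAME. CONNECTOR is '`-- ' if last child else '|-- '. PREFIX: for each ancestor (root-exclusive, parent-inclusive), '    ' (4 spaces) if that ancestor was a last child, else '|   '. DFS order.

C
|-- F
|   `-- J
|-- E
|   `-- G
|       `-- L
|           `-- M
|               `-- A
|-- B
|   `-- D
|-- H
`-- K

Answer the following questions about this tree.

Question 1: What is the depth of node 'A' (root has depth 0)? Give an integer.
Answer: 5

Derivation:
Path from root to A: C -> E -> G -> L -> M -> A
Depth = number of edges = 5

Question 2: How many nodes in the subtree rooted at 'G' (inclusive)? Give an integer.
Subtree rooted at G contains: A, G, L, M
Count = 4

Answer: 4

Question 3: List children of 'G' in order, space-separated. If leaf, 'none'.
Node G's children (from adjacency): L

Answer: L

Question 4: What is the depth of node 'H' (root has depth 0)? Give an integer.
Path from root to H: C -> H
Depth = number of edges = 1

Answer: 1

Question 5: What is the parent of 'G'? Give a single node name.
Answer: E

Derivation:
Scan adjacency: G appears as child of E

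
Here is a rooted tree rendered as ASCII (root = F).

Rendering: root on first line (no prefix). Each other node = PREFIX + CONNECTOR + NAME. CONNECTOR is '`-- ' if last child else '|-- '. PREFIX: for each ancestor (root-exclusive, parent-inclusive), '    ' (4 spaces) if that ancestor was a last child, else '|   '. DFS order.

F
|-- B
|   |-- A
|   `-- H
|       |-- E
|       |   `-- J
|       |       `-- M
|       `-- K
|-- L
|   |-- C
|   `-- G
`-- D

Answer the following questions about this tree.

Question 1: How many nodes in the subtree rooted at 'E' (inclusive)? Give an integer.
Subtree rooted at E contains: E, J, M
Count = 3

Answer: 3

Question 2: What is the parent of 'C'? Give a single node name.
Answer: L

Derivation:
Scan adjacency: C appears as child of L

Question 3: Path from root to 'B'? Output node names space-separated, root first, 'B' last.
Answer: F B

Derivation:
Walk down from root: F -> B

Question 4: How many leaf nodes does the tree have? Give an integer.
Answer: 6

Derivation:
Leaves (nodes with no children): A, C, D, G, K, M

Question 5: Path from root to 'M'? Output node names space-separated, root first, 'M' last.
Walk down from root: F -> B -> H -> E -> J -> M

Answer: F B H E J M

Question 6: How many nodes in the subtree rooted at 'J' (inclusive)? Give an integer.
Answer: 2

Derivation:
Subtree rooted at J contains: J, M
Count = 2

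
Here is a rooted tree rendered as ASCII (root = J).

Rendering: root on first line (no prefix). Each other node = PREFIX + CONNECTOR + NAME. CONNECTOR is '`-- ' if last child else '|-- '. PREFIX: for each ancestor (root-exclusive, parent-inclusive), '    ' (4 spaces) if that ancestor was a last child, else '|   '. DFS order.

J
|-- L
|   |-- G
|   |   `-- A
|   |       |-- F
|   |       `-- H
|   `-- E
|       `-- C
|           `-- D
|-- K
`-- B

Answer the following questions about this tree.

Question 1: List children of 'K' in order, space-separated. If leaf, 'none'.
Node K's children (from adjacency): (leaf)

Answer: none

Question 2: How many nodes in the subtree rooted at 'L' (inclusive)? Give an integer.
Subtree rooted at L contains: A, C, D, E, F, G, H, L
Count = 8

Answer: 8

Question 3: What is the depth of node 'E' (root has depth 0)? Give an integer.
Answer: 2

Derivation:
Path from root to E: J -> L -> E
Depth = number of edges = 2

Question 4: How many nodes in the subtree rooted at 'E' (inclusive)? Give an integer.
Subtree rooted at E contains: C, D, E
Count = 3

Answer: 3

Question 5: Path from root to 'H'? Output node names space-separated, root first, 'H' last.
Answer: J L G A H

Derivation:
Walk down from root: J -> L -> G -> A -> H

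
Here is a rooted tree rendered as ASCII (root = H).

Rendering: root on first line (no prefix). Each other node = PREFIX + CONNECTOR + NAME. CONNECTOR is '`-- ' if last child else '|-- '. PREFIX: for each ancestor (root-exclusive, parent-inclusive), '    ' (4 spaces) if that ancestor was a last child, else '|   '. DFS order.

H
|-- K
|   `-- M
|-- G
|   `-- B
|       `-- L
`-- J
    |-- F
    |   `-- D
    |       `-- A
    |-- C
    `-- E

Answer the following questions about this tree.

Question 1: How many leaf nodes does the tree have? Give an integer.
Leaves (nodes with no children): A, C, E, L, M

Answer: 5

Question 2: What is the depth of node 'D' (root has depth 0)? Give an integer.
Path from root to D: H -> J -> F -> D
Depth = number of edges = 3

Answer: 3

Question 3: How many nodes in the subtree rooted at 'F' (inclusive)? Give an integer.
Answer: 3

Derivation:
Subtree rooted at F contains: A, D, F
Count = 3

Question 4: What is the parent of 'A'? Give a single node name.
Answer: D

Derivation:
Scan adjacency: A appears as child of D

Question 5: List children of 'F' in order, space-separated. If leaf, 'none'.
Answer: D

Derivation:
Node F's children (from adjacency): D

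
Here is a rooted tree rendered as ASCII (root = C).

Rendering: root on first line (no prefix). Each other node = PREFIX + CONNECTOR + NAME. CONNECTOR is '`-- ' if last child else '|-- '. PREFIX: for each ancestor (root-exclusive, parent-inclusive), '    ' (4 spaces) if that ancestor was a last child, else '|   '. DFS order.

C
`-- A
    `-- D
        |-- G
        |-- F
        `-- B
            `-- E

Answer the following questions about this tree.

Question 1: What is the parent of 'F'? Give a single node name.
Answer: D

Derivation:
Scan adjacency: F appears as child of D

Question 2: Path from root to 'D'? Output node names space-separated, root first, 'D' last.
Walk down from root: C -> A -> D

Answer: C A D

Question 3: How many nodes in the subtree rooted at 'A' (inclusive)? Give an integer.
Subtree rooted at A contains: A, B, D, E, F, G
Count = 6

Answer: 6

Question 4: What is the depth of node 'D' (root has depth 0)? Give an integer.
Answer: 2

Derivation:
Path from root to D: C -> A -> D
Depth = number of edges = 2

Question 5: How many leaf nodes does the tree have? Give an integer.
Leaves (nodes with no children): E, F, G

Answer: 3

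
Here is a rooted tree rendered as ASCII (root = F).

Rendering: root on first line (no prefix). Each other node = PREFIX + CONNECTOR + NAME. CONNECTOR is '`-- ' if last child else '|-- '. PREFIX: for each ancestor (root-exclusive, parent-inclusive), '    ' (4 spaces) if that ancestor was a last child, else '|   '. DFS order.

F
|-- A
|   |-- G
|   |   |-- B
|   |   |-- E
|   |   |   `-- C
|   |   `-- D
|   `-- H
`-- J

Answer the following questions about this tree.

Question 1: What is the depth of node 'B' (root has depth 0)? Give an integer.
Answer: 3

Derivation:
Path from root to B: F -> A -> G -> B
Depth = number of edges = 3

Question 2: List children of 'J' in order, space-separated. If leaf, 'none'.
Node J's children (from adjacency): (leaf)

Answer: none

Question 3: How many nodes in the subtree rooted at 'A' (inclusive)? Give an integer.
Answer: 7

Derivation:
Subtree rooted at A contains: A, B, C, D, E, G, H
Count = 7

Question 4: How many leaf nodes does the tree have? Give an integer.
Answer: 5

Derivation:
Leaves (nodes with no children): B, C, D, H, J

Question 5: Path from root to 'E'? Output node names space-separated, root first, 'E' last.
Answer: F A G E

Derivation:
Walk down from root: F -> A -> G -> E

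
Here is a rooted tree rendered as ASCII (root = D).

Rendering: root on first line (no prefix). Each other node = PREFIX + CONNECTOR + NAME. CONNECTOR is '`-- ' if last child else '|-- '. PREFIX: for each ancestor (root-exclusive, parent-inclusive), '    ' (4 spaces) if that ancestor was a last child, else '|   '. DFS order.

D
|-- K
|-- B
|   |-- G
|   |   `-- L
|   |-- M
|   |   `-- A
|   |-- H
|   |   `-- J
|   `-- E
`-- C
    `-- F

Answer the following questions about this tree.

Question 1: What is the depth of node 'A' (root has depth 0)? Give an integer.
Path from root to A: D -> B -> M -> A
Depth = number of edges = 3

Answer: 3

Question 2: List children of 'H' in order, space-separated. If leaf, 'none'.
Node H's children (from adjacency): J

Answer: J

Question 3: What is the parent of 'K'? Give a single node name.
Answer: D

Derivation:
Scan adjacency: K appears as child of D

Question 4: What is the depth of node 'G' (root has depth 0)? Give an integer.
Answer: 2

Derivation:
Path from root to G: D -> B -> G
Depth = number of edges = 2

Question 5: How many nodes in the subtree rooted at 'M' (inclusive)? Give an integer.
Subtree rooted at M contains: A, M
Count = 2

Answer: 2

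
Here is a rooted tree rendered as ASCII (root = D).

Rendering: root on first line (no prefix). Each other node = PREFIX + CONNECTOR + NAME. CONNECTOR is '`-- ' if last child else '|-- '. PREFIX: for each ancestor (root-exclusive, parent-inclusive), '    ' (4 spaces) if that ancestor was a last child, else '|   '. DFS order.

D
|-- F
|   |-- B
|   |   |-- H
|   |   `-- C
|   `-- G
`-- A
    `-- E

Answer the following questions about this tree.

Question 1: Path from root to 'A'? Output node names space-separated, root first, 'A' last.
Answer: D A

Derivation:
Walk down from root: D -> A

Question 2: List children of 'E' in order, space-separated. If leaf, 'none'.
Answer: none

Derivation:
Node E's children (from adjacency): (leaf)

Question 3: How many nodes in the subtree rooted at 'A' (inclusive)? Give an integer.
Answer: 2

Derivation:
Subtree rooted at A contains: A, E
Count = 2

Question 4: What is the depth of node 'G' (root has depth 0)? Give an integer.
Path from root to G: D -> F -> G
Depth = number of edges = 2

Answer: 2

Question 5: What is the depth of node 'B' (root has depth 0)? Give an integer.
Path from root to B: D -> F -> B
Depth = number of edges = 2

Answer: 2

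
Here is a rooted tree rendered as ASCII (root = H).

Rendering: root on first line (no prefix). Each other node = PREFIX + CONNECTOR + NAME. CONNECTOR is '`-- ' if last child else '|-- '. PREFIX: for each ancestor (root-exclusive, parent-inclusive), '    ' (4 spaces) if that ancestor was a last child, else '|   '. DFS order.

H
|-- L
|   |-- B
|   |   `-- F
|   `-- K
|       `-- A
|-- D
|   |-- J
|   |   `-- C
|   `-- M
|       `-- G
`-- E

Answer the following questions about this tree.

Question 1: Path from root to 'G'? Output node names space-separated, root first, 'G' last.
Walk down from root: H -> D -> M -> G

Answer: H D M G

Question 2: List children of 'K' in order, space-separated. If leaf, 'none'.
Node K's children (from adjacency): A

Answer: A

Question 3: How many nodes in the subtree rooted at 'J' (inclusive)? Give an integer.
Answer: 2

Derivation:
Subtree rooted at J contains: C, J
Count = 2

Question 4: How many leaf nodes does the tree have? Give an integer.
Leaves (nodes with no children): A, C, E, F, G

Answer: 5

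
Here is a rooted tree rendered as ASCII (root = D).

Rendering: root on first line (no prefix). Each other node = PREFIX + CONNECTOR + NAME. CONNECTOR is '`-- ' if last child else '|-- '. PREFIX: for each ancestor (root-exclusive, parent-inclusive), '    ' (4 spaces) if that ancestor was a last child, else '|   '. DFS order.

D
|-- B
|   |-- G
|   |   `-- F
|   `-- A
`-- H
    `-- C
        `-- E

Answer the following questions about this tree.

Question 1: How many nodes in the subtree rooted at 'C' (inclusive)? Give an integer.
Subtree rooted at C contains: C, E
Count = 2

Answer: 2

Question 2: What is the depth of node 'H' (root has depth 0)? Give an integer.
Answer: 1

Derivation:
Path from root to H: D -> H
Depth = number of edges = 1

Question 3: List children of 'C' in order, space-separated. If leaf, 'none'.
Answer: E

Derivation:
Node C's children (from adjacency): E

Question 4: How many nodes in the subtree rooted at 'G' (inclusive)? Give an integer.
Subtree rooted at G contains: F, G
Count = 2

Answer: 2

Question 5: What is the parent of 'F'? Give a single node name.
Scan adjacency: F appears as child of G

Answer: G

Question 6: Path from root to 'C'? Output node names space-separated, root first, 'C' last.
Walk down from root: D -> H -> C

Answer: D H C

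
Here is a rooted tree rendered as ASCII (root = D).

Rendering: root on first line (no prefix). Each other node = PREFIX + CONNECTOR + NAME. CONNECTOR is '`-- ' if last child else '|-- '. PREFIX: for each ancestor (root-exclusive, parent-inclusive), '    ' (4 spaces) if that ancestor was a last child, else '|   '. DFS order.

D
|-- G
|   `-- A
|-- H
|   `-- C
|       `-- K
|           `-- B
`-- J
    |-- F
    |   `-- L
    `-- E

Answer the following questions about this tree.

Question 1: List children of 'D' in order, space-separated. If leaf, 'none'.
Node D's children (from adjacency): G, H, J

Answer: G H J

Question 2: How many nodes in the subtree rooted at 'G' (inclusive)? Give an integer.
Answer: 2

Derivation:
Subtree rooted at G contains: A, G
Count = 2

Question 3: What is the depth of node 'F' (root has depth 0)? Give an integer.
Answer: 2

Derivation:
Path from root to F: D -> J -> F
Depth = number of edges = 2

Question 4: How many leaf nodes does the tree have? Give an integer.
Leaves (nodes with no children): A, B, E, L

Answer: 4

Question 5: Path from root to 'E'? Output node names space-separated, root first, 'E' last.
Walk down from root: D -> J -> E

Answer: D J E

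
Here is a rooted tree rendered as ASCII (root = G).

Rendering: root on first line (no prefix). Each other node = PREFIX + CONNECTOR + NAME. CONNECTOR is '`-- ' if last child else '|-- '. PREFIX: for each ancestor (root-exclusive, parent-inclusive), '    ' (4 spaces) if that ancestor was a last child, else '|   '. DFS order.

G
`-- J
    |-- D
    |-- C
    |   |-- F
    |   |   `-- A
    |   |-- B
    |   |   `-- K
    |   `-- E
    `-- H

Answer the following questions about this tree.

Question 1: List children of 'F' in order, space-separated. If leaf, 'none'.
Node F's children (from adjacency): A

Answer: A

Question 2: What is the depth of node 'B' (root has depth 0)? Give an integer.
Answer: 3

Derivation:
Path from root to B: G -> J -> C -> B
Depth = number of edges = 3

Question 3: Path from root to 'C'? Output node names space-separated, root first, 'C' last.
Walk down from root: G -> J -> C

Answer: G J C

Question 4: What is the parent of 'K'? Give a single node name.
Scan adjacency: K appears as child of B

Answer: B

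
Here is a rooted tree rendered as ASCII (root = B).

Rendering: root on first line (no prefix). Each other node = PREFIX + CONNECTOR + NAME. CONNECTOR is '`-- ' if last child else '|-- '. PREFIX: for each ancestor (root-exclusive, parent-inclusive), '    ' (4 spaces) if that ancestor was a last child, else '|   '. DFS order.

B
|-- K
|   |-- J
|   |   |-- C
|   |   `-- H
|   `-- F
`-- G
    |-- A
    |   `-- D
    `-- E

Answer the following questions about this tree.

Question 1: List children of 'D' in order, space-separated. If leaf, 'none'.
Answer: none

Derivation:
Node D's children (from adjacency): (leaf)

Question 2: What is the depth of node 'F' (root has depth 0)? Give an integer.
Answer: 2

Derivation:
Path from root to F: B -> K -> F
Depth = number of edges = 2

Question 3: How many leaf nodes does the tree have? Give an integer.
Answer: 5

Derivation:
Leaves (nodes with no children): C, D, E, F, H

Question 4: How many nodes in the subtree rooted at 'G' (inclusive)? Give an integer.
Answer: 4

Derivation:
Subtree rooted at G contains: A, D, E, G
Count = 4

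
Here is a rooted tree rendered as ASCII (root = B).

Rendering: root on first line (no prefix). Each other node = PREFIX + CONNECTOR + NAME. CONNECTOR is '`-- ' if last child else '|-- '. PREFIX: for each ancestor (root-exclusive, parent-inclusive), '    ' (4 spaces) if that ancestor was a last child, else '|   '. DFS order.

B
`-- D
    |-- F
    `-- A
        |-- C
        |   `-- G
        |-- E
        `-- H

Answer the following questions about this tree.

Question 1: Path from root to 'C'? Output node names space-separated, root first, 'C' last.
Answer: B D A C

Derivation:
Walk down from root: B -> D -> A -> C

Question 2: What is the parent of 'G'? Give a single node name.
Answer: C

Derivation:
Scan adjacency: G appears as child of C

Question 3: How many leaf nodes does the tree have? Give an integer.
Answer: 4

Derivation:
Leaves (nodes with no children): E, F, G, H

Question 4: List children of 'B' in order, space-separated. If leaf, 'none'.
Node B's children (from adjacency): D

Answer: D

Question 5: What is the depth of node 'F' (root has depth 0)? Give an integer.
Answer: 2

Derivation:
Path from root to F: B -> D -> F
Depth = number of edges = 2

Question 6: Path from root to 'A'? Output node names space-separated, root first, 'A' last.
Answer: B D A

Derivation:
Walk down from root: B -> D -> A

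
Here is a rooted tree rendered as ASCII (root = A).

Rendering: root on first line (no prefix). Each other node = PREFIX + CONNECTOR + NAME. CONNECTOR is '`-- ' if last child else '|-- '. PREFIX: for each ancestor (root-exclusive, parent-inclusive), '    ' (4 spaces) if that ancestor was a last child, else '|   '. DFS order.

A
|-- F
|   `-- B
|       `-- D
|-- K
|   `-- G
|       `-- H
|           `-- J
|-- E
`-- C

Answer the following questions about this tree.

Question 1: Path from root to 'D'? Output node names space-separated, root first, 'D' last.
Walk down from root: A -> F -> B -> D

Answer: A F B D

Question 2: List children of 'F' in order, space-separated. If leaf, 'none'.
Node F's children (from adjacency): B

Answer: B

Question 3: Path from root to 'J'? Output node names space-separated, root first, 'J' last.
Walk down from root: A -> K -> G -> H -> J

Answer: A K G H J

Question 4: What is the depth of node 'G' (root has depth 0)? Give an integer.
Path from root to G: A -> K -> G
Depth = number of edges = 2

Answer: 2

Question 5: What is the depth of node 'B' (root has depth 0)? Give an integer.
Answer: 2

Derivation:
Path from root to B: A -> F -> B
Depth = number of edges = 2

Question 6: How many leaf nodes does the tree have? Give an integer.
Answer: 4

Derivation:
Leaves (nodes with no children): C, D, E, J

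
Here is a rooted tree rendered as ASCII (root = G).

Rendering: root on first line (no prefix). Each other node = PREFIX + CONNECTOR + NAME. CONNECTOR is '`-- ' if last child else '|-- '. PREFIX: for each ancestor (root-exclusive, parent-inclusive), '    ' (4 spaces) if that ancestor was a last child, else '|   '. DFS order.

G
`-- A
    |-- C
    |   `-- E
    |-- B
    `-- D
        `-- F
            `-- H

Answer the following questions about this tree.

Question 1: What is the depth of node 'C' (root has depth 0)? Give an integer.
Answer: 2

Derivation:
Path from root to C: G -> A -> C
Depth = number of edges = 2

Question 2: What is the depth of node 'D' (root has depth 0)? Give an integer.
Answer: 2

Derivation:
Path from root to D: G -> A -> D
Depth = number of edges = 2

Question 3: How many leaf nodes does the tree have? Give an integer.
Leaves (nodes with no children): B, E, H

Answer: 3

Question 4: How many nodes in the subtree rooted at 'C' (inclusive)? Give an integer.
Answer: 2

Derivation:
Subtree rooted at C contains: C, E
Count = 2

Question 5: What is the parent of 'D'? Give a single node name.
Answer: A

Derivation:
Scan adjacency: D appears as child of A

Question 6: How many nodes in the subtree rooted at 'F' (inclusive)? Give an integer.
Subtree rooted at F contains: F, H
Count = 2

Answer: 2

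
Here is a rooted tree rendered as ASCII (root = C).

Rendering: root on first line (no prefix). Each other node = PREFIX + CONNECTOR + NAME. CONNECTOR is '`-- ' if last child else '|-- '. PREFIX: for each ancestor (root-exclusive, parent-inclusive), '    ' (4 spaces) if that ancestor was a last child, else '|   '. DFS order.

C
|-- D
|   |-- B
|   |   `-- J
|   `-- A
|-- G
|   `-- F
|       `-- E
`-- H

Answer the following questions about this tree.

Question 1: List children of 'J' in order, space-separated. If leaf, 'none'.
Node J's children (from adjacency): (leaf)

Answer: none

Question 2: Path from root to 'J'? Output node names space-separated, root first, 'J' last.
Walk down from root: C -> D -> B -> J

Answer: C D B J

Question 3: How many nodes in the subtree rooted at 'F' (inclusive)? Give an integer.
Subtree rooted at F contains: E, F
Count = 2

Answer: 2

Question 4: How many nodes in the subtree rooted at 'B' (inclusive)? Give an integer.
Answer: 2

Derivation:
Subtree rooted at B contains: B, J
Count = 2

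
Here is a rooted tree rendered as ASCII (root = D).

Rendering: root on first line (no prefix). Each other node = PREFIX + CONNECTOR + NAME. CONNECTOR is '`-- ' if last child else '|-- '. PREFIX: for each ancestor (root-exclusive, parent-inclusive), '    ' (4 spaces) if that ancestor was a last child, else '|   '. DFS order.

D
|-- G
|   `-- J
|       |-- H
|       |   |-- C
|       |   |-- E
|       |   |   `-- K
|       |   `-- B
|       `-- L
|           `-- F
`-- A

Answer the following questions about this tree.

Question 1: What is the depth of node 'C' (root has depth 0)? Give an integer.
Path from root to C: D -> G -> J -> H -> C
Depth = number of edges = 4

Answer: 4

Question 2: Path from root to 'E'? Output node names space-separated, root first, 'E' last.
Answer: D G J H E

Derivation:
Walk down from root: D -> G -> J -> H -> E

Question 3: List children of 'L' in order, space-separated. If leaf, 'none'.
Answer: F

Derivation:
Node L's children (from adjacency): F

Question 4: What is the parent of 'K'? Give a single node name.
Answer: E

Derivation:
Scan adjacency: K appears as child of E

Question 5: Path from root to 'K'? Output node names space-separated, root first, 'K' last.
Walk down from root: D -> G -> J -> H -> E -> K

Answer: D G J H E K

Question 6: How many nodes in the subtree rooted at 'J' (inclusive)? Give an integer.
Subtree rooted at J contains: B, C, E, F, H, J, K, L
Count = 8

Answer: 8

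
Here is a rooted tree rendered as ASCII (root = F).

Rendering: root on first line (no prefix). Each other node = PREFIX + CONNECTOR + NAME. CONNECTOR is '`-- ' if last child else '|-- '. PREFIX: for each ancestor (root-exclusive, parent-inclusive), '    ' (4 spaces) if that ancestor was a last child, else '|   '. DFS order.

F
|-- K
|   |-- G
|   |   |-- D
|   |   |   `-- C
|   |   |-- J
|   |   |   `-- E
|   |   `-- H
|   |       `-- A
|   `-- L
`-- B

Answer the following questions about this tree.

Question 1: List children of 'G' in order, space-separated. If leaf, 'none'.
Node G's children (from adjacency): D, J, H

Answer: D J H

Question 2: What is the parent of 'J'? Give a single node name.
Scan adjacency: J appears as child of G

Answer: G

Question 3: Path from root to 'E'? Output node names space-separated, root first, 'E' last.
Answer: F K G J E

Derivation:
Walk down from root: F -> K -> G -> J -> E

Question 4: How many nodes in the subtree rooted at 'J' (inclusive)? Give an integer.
Answer: 2

Derivation:
Subtree rooted at J contains: E, J
Count = 2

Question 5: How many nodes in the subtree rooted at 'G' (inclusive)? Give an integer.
Subtree rooted at G contains: A, C, D, E, G, H, J
Count = 7

Answer: 7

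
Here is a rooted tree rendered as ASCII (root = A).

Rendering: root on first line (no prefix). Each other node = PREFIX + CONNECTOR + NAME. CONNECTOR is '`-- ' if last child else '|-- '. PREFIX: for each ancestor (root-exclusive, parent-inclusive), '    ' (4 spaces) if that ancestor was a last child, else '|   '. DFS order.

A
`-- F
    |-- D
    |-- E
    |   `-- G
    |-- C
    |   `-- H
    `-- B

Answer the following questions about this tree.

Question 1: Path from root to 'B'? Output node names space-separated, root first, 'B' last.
Walk down from root: A -> F -> B

Answer: A F B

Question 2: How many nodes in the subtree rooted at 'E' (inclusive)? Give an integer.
Answer: 2

Derivation:
Subtree rooted at E contains: E, G
Count = 2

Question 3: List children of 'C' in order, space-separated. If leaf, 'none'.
Answer: H

Derivation:
Node C's children (from adjacency): H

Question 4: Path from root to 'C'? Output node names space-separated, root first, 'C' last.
Answer: A F C

Derivation:
Walk down from root: A -> F -> C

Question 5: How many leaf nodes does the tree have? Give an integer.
Leaves (nodes with no children): B, D, G, H

Answer: 4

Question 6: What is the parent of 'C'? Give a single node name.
Scan adjacency: C appears as child of F

Answer: F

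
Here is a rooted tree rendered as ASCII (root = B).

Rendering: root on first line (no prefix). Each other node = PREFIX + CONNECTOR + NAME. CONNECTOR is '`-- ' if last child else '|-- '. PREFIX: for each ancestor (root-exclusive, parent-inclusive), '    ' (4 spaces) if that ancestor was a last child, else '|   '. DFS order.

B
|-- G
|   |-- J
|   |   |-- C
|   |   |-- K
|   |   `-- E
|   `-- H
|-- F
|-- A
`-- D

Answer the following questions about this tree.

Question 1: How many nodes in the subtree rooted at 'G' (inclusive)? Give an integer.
Answer: 6

Derivation:
Subtree rooted at G contains: C, E, G, H, J, K
Count = 6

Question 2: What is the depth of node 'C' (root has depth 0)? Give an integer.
Path from root to C: B -> G -> J -> C
Depth = number of edges = 3

Answer: 3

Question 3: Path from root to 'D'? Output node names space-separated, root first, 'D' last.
Answer: B D

Derivation:
Walk down from root: B -> D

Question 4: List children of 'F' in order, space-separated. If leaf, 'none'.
Answer: none

Derivation:
Node F's children (from adjacency): (leaf)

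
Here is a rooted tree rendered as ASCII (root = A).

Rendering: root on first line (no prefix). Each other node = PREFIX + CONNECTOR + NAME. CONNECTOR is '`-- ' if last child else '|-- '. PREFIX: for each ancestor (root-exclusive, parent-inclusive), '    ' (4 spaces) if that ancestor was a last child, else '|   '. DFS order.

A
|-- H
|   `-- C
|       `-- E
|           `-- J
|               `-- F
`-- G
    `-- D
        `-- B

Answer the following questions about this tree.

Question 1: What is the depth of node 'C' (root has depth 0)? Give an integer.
Answer: 2

Derivation:
Path from root to C: A -> H -> C
Depth = number of edges = 2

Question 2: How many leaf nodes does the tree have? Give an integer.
Leaves (nodes with no children): B, F

Answer: 2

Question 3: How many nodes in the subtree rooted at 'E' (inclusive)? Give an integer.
Answer: 3

Derivation:
Subtree rooted at E contains: E, F, J
Count = 3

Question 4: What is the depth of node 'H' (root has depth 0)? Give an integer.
Answer: 1

Derivation:
Path from root to H: A -> H
Depth = number of edges = 1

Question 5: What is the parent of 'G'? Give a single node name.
Scan adjacency: G appears as child of A

Answer: A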